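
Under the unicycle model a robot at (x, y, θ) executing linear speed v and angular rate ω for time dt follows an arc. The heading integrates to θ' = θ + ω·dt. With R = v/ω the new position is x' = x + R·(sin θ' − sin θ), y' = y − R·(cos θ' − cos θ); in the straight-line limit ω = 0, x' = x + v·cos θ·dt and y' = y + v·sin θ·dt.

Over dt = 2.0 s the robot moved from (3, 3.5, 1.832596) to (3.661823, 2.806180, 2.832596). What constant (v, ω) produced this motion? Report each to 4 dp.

Δθ = 2.832596 − 1.832596 = 1.000000
ω = Δθ/dt = 1.000000/2.0 = 0.5000
R = −Δy/(cos θ' − cos θ) = -1.0000
v = R·ω = -1.0000·0.5000 = -0.5000

v = -0.5000, ω = 0.5000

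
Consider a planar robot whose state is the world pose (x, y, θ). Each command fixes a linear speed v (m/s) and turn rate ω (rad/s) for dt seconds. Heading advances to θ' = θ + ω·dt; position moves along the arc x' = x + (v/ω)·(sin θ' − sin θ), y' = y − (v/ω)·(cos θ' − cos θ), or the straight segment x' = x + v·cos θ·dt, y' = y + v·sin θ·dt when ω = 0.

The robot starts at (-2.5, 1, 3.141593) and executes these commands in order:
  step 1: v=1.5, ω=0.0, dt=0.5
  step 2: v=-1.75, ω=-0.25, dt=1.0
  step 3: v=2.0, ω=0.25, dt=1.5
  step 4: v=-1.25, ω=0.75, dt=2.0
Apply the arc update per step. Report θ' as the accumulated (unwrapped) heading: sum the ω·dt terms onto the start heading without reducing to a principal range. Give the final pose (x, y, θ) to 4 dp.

(-3.0384, 2.7126, 4.7666)

step 1: θ'=3.1416 (straight) → pose (-3.2500, 1.0000, 3.1416)
step 2: θ'=2.8916 (R=7.0000) → pose (-1.5182, 0.7824, 2.8916)
step 3: θ'=3.2666 (R=8.0000) → pose (-4.4948, 0.9687, 3.2666)
step 4: θ'=4.7666 (R=-1.6667) → pose (-3.0384, 2.7126, 4.7666)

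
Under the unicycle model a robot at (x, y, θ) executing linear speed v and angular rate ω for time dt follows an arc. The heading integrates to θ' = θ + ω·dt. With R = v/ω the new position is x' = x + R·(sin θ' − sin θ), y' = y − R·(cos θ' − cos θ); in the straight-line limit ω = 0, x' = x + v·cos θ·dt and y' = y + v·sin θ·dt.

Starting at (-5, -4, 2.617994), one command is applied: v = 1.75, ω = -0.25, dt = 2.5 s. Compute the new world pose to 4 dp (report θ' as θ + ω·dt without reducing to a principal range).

θ' = 2.6180 + -0.25·2.5 = 1.9930
R = v/ω = 1.75/-0.25 = -7.0000
x' = -5 + -7.0000·(sin 1.9930 − sin 2.6180) = -7.8853
y' = -4 − -7.0000·(cos 1.9930 − cos 2.6180) = -0.8062

(-7.8853, -0.8062, 1.9930)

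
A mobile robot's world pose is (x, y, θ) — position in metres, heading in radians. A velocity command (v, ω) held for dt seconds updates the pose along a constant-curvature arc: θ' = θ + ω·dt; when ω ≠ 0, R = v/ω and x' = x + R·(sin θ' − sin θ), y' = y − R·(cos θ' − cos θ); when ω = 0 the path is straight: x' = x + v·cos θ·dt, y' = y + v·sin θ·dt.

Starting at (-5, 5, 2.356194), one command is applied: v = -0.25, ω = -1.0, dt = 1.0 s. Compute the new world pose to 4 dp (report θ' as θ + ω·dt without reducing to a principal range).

θ' = 2.3562 + -1.0·1.0 = 1.3562
R = v/ω = -0.25/-1.0 = 0.2500
x' = -5 + 0.2500·(sin 1.3562 − sin 2.3562) = -4.9325
y' = 5 − 0.2500·(cos 1.3562 − cos 2.3562) = 4.7700

(-4.9325, 4.7700, 1.3562)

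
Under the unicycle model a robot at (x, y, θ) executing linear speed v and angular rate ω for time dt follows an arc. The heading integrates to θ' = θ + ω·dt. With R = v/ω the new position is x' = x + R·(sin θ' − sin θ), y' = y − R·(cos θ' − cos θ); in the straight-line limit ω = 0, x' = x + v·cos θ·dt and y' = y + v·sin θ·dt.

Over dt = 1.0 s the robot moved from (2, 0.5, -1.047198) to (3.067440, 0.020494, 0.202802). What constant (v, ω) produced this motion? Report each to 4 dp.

v = 1.2500, ω = 1.2500

Δθ = 0.202802 − -1.047198 = 1.250000
ω = Δθ/dt = 1.250000/1.0 = 1.2500
R = Δx/(sin θ' − sin θ) = 1.0000
v = R·ω = 1.0000·1.2500 = 1.2500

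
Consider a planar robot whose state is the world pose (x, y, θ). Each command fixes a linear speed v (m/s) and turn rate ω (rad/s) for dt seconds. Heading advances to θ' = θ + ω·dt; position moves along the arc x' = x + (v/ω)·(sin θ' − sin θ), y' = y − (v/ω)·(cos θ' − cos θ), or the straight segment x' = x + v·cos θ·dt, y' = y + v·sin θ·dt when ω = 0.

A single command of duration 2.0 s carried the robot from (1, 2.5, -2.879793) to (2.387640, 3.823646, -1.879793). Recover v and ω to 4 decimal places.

Δθ = -1.879793 − -2.879793 = 1.000000
ω = Δθ/dt = 1.000000/2.0 = 0.5000
R = Δx/(sin θ' − sin θ) = -2.0000
v = R·ω = -2.0000·0.5000 = -1.0000

v = -1.0000, ω = 0.5000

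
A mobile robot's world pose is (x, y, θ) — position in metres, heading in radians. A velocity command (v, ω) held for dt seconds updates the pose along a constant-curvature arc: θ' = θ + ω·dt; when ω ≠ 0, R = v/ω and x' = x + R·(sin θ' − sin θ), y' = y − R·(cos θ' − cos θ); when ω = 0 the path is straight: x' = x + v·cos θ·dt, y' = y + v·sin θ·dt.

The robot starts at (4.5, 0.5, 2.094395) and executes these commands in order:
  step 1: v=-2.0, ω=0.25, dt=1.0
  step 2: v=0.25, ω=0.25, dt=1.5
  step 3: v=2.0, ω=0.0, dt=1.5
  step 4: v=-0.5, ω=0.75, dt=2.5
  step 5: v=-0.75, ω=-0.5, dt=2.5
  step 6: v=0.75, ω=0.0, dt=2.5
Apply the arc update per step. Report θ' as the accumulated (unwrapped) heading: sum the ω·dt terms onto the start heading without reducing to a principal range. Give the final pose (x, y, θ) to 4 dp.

step 1: θ'=2.3444 (R=-8.0000) → pose (5.7050, -1.0897, 2.3444)
step 2: θ'=2.7194 (R=1.0000) → pose (5.3994, -0.8762, 2.7194)
step 3: θ'=2.7194 (straight) → pose (2.6628, 0.3531, 2.7194)
step 4: θ'=4.5944 (R=-0.6667) → pose (3.5980, 0.8827, 4.5944)
step 5: θ'=3.3444 (R=1.5000) → pose (4.7854, 2.1754, 3.3444)
step 6: θ'=3.3444 (straight) → pose (2.9489, 1.7977, 3.3444)

(2.9489, 1.7977, 3.3444)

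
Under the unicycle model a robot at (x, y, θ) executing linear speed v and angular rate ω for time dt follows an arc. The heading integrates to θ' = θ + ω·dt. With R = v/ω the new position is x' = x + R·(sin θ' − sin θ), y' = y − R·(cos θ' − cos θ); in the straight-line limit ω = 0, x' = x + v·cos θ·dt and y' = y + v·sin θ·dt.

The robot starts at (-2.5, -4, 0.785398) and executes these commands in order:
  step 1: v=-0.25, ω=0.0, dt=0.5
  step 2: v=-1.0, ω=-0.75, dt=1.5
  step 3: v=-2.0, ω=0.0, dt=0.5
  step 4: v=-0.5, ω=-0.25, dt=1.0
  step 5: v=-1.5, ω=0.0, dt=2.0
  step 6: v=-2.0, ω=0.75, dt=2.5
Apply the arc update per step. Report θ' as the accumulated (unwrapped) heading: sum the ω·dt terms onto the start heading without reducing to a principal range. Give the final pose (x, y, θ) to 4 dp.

step 1: θ'=0.7854 (straight) → pose (-2.5884, -4.0884, 0.7854)
step 2: θ'=-0.3396 (R=1.3333) → pose (-3.9753, -4.4028, -0.3396)
step 3: θ'=-0.3396 (straight) → pose (-4.9182, -4.0697, -0.3396)
step 4: θ'=-0.5896 (R=2.0000) → pose (-5.3641, -3.8462, -0.5896)
step 5: θ'=-0.5896 (straight) → pose (-7.8576, -2.1781, -0.5896)
step 6: θ'=1.2854 (R=-2.6667) → pose (-11.8991, -3.6438, 1.2854)

(-11.8991, -3.6438, 1.2854)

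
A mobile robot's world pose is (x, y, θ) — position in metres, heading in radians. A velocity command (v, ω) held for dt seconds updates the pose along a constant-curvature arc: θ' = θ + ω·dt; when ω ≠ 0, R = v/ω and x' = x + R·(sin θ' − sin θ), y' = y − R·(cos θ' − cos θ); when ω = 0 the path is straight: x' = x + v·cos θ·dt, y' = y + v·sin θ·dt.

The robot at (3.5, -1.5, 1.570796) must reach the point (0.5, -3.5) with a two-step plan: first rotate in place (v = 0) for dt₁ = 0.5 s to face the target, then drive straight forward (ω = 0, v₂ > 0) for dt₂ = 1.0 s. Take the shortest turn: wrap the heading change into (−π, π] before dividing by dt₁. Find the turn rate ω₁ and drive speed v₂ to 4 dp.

ω₁ = 4.3176, v₂ = 3.6056

heading to target = atan2(-3.5−-1.5, 0.5−3.5) = -2.5536
Δθ = wrap(-2.5536 − 1.5708) = 2.1588; ω₁ = Δθ/dt₁ = 4.3176
distance = √((0.5−3.5)² + (-3.5−-1.5)²) = 3.6056; v₂ = distance/dt₂ = 3.6056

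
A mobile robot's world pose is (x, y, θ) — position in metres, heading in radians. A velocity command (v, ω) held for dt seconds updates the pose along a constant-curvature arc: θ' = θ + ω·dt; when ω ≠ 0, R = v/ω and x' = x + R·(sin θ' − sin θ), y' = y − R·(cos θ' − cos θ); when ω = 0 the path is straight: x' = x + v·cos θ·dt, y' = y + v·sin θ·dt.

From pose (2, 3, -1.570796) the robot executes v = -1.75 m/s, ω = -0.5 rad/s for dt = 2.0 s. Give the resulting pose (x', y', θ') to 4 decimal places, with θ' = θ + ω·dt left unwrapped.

θ' = -1.5708 + -0.5·2.0 = -2.5708
R = v/ω = -1.75/-0.5 = 3.5000
x' = 2 + 3.5000·(sin -2.5708 − sin -1.5708) = 3.6089
y' = 3 − 3.5000·(cos -2.5708 − cos -1.5708) = 5.9451

(3.6089, 5.9451, -2.5708)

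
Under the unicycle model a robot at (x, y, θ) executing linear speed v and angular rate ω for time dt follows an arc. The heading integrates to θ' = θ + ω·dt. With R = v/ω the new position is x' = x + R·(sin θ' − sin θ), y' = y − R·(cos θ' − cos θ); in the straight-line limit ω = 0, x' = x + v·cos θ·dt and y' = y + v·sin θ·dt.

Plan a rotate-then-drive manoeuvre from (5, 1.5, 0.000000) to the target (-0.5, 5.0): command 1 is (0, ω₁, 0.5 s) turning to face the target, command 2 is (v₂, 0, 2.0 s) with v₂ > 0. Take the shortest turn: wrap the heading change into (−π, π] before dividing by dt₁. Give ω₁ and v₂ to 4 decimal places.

heading to target = atan2(5−1.5, -0.5−5) = 2.5749
Δθ = wrap(2.5749 − 0.0000) = 2.5749; ω₁ = Δθ/dt₁ = 5.1497
distance = √((-0.5−5)² + (5−1.5)²) = 6.5192; v₂ = distance/dt₂ = 3.2596

ω₁ = 5.1497, v₂ = 3.2596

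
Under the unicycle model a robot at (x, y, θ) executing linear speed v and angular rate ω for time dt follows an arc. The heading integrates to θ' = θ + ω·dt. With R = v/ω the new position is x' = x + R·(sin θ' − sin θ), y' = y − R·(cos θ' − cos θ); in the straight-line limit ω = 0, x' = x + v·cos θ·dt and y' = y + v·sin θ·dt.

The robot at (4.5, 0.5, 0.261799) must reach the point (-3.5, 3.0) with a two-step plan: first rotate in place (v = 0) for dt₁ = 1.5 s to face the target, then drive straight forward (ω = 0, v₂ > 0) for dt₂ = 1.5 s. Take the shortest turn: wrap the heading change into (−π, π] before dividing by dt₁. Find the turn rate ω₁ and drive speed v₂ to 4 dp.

ω₁ = 1.7179, v₂ = 5.5877

heading to target = atan2(3−0.5, -3.5−4.5) = 2.8387
Δθ = wrap(2.8387 − 0.2618) = 2.5769; ω₁ = Δθ/dt₁ = 1.7179
distance = √((-3.5−4.5)² + (3−0.5)²) = 8.3815; v₂ = distance/dt₂ = 5.5877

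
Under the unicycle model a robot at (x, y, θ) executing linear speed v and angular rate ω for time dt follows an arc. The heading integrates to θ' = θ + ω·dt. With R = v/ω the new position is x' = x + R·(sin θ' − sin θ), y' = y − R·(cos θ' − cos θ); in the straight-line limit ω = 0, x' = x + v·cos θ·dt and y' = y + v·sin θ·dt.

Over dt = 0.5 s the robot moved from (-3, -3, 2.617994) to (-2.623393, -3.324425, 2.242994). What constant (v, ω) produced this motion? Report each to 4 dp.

v = -1.0000, ω = -0.7500

Δθ = 2.242994 − 2.617994 = -0.375000
ω = Δθ/dt = -0.375000/0.5 = -0.7500
R = Δx/(sin θ' − sin θ) = 1.3333
v = R·ω = 1.3333·-0.7500 = -1.0000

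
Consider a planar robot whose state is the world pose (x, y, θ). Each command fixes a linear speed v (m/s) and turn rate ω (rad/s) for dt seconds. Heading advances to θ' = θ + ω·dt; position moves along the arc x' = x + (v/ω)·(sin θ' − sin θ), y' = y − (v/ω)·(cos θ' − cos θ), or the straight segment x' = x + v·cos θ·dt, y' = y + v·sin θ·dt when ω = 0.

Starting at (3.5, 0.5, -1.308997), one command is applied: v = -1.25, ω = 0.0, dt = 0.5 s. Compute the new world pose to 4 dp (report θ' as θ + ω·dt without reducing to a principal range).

θ' = -1.3090 + 0.0·0.5 = -1.3090
ω = 0 → straight: x' = 3.5 + -1.25·cos(-1.3090)·0.5 = 3.3382
y' = 0.5 + -1.25·sin(-1.3090)·0.5 = 1.1037

(3.3382, 1.1037, -1.3090)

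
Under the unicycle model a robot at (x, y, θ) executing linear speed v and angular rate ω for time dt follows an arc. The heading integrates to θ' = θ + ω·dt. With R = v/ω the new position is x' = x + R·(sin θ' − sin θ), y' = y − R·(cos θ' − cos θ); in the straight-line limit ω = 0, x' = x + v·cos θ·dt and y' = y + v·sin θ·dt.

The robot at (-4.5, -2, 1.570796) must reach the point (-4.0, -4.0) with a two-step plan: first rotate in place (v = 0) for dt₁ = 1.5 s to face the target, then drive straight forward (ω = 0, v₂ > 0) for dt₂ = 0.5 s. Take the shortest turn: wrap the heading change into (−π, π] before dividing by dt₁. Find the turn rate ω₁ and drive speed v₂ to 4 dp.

ω₁ = -1.9311, v₂ = 4.1231

heading to target = atan2(-4−-2, -4−-4.5) = -1.3258
Δθ = wrap(-1.3258 − 1.5708) = -2.8966; ω₁ = Δθ/dt₁ = -1.9311
distance = √((-4−-4.5)² + (-4−-2)²) = 2.0616; v₂ = distance/dt₂ = 4.1231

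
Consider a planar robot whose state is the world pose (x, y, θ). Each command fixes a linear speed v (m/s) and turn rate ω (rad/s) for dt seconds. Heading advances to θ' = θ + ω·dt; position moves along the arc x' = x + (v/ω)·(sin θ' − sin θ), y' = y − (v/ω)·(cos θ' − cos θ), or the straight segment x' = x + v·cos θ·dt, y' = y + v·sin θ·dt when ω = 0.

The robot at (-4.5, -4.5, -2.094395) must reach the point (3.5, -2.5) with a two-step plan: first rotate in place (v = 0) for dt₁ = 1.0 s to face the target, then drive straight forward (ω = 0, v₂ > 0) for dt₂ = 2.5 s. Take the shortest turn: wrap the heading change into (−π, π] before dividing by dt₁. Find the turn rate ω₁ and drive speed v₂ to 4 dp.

heading to target = atan2(-2.5−-4.5, 3.5−-4.5) = 0.2450
Δθ = wrap(0.2450 − -2.0944) = 2.3394; ω₁ = Δθ/dt₁ = 2.3394
distance = √((3.5−-4.5)² + (-2.5−-4.5)²) = 8.2462; v₂ = distance/dt₂ = 3.2985

ω₁ = 2.3394, v₂ = 3.2985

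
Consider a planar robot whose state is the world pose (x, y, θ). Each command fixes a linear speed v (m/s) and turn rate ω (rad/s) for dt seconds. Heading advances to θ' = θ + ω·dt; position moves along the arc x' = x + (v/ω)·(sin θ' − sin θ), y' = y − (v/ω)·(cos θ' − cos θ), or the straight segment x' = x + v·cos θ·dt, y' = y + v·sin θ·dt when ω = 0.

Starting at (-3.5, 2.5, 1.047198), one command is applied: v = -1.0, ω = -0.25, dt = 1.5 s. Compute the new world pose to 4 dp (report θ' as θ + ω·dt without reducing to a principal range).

(-4.4733, 1.3702, 0.6722)

θ' = 1.0472 + -0.25·1.5 = 0.6722
R = v/ω = -1.0/-0.25 = 4.0000
x' = -3.5 + 4.0000·(sin 0.6722 − sin 1.0472) = -4.4733
y' = 2.5 − 4.0000·(cos 0.6722 − cos 1.0472) = 1.3702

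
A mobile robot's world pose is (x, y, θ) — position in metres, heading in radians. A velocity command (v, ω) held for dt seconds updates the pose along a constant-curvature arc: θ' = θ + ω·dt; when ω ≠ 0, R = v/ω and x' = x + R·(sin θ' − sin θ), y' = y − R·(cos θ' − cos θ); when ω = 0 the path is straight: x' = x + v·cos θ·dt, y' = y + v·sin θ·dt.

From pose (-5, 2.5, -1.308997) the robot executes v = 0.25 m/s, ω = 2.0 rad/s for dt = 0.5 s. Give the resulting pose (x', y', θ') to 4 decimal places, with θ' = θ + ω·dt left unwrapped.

(-4.9173, 2.4133, -0.3090)

θ' = -1.3090 + 2.0·0.5 = -0.3090
R = v/ω = 0.25/2.0 = 0.1250
x' = -5 + 0.1250·(sin -0.3090 − sin -1.3090) = -4.9173
y' = 2.5 − 0.1250·(cos -0.3090 − cos -1.3090) = 2.4133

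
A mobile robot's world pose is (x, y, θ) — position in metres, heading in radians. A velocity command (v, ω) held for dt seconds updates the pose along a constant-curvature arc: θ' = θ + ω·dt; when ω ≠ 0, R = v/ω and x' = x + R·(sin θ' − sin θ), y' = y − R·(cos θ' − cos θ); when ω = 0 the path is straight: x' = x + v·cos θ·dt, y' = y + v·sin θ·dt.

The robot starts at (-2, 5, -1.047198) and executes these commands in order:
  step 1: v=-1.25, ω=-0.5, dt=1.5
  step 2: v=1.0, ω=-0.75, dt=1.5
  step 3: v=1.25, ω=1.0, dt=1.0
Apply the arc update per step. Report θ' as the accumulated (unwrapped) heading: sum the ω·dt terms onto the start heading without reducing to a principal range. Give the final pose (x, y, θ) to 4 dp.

step 1: θ'=-1.7972 (R=2.5000) → pose (-2.2711, 6.8112, -1.7972)
step 2: θ'=-2.9222 (R=-1.3333) → pose (-3.2803, 5.8091, -2.9222)
step 3: θ'=-1.9222 (R=1.2500) → pose (-4.1818, 5.0193, -1.9222)

(-4.1818, 5.0193, -1.9222)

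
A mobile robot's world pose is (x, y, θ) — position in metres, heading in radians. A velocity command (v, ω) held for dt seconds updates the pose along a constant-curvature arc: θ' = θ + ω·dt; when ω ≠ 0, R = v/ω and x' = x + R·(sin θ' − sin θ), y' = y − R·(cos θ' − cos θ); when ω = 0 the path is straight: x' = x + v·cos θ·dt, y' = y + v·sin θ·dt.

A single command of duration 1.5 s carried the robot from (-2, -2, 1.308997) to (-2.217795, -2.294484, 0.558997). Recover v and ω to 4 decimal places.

Δθ = 0.558997 − 1.308997 = -0.750000
ω = Δθ/dt = -0.750000/1.5 = -0.5000
R = −Δy/(cos θ' − cos θ) = 0.5000
v = R·ω = 0.5000·-0.5000 = -0.2500

v = -0.2500, ω = -0.5000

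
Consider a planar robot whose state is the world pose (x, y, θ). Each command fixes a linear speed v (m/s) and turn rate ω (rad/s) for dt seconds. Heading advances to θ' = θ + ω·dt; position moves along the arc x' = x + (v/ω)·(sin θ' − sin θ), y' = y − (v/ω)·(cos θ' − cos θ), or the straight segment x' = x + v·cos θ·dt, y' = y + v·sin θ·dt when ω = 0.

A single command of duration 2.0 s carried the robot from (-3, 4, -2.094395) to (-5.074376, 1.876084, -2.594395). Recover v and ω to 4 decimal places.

v = 1.5000, ω = -0.2500

Δθ = -2.594395 − -2.094395 = -0.500000
ω = Δθ/dt = -0.500000/2.0 = -0.2500
R = −Δy/(cos θ' − cos θ) = -6.0000
v = R·ω = -6.0000·-0.2500 = 1.5000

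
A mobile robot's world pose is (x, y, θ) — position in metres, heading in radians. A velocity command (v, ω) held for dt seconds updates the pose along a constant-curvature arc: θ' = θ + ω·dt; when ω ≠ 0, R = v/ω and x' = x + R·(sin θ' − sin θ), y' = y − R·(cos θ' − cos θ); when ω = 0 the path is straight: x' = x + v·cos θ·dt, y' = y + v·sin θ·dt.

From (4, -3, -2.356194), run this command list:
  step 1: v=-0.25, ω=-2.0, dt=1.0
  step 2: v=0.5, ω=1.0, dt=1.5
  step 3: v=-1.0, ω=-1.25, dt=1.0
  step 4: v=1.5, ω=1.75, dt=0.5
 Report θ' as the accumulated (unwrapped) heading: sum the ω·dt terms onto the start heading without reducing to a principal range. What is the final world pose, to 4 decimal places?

(3.8511, -2.6859, -3.2312)

step 1: θ'=-4.3562 (R=0.1250) → pose (4.2055, -3.0448, -4.3562)
step 2: θ'=-2.8562 (R=0.5000) → pose (3.5962, -2.7394, -2.8562)
step 3: θ'=-4.1062 (R=0.8000) → pose (4.4788, -3.0512, -4.1062)
step 4: θ'=-3.2312 (R=0.8571) → pose (3.8511, -2.6859, -3.2312)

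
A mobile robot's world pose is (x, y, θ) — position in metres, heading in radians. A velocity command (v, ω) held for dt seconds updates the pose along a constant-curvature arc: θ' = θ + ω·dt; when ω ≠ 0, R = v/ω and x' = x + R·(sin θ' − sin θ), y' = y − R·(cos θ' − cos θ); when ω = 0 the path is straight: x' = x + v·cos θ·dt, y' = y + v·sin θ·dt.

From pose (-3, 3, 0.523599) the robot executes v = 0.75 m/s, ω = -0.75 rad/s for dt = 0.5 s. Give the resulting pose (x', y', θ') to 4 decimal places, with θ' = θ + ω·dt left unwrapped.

θ' = 0.5236 + -0.75·0.5 = 0.1486
R = v/ω = 0.75/-0.75 = -1.0000
x' = -3 + -1.0000·(sin 0.1486 − sin 0.5236) = -2.6481
y' = 3 − -1.0000·(cos 0.1486 − cos 0.5236) = 3.1230

(-2.6481, 3.1230, 0.1486)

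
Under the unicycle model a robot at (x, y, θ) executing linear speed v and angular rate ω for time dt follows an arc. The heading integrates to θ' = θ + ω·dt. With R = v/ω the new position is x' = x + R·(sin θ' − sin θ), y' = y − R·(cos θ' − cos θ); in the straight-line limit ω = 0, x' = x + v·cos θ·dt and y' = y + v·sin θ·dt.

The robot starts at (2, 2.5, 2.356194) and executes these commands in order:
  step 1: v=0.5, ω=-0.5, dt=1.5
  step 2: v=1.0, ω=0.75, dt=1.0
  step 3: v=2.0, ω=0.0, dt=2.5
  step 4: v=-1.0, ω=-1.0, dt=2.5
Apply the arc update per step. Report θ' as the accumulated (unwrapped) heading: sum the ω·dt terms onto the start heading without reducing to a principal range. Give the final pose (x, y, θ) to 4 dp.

step 1: θ'=1.6062 (R=-1.0000) → pose (1.7077, 3.1717, 1.6062)
step 2: θ'=2.3562 (R=1.3333) → pose (1.3180, 4.0673, 2.3562)
step 3: θ'=2.3562 (straight) → pose (-2.2175, 7.6029, 2.3562)
step 4: θ'=-0.1438 (R=1.0000) → pose (-3.0679, 5.9061, -0.1438)

(-3.0679, 5.9061, -0.1438)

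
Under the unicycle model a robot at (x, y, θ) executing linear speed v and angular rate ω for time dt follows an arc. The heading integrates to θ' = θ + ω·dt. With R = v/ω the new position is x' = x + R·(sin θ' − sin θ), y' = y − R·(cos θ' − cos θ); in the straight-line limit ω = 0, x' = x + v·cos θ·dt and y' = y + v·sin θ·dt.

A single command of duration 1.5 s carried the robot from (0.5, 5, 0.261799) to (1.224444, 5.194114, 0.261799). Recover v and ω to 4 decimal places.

Δθ = 0.261799 − 0.261799 = 0.000000
ω = Δθ/dt = 0.000000/1.5 = 0.0000
ω = 0 → v = (Δx·cos θ + Δy·sin θ)/dt = 0.5000

v = 0.5000, ω = 0.0000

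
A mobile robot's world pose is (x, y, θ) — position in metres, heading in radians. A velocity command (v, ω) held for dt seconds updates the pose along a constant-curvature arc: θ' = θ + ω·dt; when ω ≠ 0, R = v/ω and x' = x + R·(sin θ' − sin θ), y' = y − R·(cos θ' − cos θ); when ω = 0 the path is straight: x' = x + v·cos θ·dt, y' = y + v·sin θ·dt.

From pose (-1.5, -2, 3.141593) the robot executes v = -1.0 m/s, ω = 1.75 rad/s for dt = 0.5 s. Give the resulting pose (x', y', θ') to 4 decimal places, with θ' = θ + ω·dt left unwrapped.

(-1.0614, -1.7949, 4.0166)

θ' = 3.1416 + 1.75·0.5 = 4.0166
R = v/ω = -1.0/1.75 = -0.5714
x' = -1.5 + -0.5714·(sin 4.0166 − sin 3.1416) = -1.0614
y' = -2 − -0.5714·(cos 4.0166 − cos 3.1416) = -1.7949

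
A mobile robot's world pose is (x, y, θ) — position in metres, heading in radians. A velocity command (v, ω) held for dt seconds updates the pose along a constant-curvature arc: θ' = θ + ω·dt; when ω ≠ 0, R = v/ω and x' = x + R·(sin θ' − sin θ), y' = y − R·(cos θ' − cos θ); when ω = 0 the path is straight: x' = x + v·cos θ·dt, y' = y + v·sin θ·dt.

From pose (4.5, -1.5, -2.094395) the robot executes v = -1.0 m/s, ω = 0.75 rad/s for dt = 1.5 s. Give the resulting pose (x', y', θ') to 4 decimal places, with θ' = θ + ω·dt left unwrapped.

(4.4447, -0.0789, -0.9694)

θ' = -2.0944 + 0.75·1.5 = -0.9694
R = v/ω = -1.0/0.75 = -1.3333
x' = 4.5 + -1.3333·(sin -0.9694 − sin -2.0944) = 4.4447
y' = -1.5 − -1.3333·(cos -0.9694 − cos -2.0944) = -0.0789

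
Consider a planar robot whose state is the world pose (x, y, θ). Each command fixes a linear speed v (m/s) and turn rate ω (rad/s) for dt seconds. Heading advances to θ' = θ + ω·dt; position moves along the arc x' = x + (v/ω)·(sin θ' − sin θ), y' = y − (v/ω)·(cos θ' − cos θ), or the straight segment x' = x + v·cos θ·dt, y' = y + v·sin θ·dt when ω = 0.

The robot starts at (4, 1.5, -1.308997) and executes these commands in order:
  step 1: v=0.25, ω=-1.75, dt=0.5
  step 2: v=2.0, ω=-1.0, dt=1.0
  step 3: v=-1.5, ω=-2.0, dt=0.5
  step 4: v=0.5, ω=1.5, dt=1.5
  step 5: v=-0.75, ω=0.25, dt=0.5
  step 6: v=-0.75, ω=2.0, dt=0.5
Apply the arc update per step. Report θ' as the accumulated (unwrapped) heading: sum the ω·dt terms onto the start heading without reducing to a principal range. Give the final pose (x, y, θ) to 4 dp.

step 1: θ'=-2.1840 (R=-0.1429) → pose (3.9788, 1.3808, -2.1840)
step 2: θ'=-3.1840 (R=-2.0000) → pose (2.2584, 0.5336, -3.1840)
step 3: θ'=-4.1840 (R=0.7500) → pose (2.8744, 0.1624, -4.1840)
step 4: θ'=-1.9340 (R=0.3333) → pose (2.2749, 0.1127, -1.9340)
step 5: θ'=-1.8090 (R=-3.0000) → pose (2.3859, 0.4707, -1.8090)
step 6: θ'=-0.8090 (R=-0.3750) → pose (2.2928, 0.8180, -0.8090)

(2.2928, 0.8180, -0.8090)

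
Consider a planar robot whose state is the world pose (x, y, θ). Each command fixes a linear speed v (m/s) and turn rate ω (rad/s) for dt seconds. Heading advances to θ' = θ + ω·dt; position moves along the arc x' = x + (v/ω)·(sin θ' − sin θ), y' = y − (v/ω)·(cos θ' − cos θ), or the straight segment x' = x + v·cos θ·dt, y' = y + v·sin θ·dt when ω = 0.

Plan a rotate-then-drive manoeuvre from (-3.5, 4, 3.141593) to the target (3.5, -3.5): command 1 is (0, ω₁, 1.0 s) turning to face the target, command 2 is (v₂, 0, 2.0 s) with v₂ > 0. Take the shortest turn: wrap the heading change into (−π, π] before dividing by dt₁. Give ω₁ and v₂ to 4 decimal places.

ω₁ = 2.3217, v₂ = 5.1296

heading to target = atan2(-3.5−4, 3.5−-3.5) = -0.8199
Δθ = wrap(-0.8199 − 3.1416) = 2.3217; ω₁ = Δθ/dt₁ = 2.3217
distance = √((3.5−-3.5)² + (-3.5−4)²) = 10.2591; v₂ = distance/dt₂ = 5.1296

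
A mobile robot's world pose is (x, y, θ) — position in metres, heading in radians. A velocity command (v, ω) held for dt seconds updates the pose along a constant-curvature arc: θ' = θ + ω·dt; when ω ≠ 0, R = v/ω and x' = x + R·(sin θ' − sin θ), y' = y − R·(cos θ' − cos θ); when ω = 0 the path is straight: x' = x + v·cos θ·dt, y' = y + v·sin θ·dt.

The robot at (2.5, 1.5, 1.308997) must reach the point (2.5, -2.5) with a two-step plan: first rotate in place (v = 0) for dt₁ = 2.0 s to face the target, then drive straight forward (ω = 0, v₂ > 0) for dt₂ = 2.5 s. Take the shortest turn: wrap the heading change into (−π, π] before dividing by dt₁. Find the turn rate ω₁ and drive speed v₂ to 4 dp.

ω₁ = -1.4399, v₂ = 1.6000

heading to target = atan2(-2.5−1.5, 2.5−2.5) = -1.5708
Δθ = wrap(-1.5708 − 1.3090) = -2.8798; ω₁ = Δθ/dt₁ = -1.4399
distance = √((2.5−2.5)² + (-2.5−1.5)²) = 4.0000; v₂ = distance/dt₂ = 1.6000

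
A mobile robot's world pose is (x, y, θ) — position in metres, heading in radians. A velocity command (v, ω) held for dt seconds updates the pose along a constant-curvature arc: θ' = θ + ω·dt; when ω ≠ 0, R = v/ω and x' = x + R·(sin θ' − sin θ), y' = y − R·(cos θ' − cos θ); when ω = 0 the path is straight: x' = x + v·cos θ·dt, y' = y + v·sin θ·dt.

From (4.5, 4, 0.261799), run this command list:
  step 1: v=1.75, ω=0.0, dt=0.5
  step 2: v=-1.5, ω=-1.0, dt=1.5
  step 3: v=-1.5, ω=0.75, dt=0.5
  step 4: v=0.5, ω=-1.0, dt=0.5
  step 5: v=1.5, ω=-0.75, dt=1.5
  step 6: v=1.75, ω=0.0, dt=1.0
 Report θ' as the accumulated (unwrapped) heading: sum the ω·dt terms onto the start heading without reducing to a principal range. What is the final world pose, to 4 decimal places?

(1.1471, 2.5466, -2.4882)

step 1: θ'=0.2618 (straight) → pose (5.3452, 4.2265, 0.2618)
step 2: θ'=-1.2382 (R=1.5000) → pose (3.5392, 5.1856, -1.2382)
step 3: θ'=-0.8632 (R=-2.0000) → pose (3.1686, 5.8326, -0.8632)
step 4: θ'=-1.3632 (R=-0.5000) → pose (3.2779, 5.6107, -1.3632)
step 5: θ'=-2.4882 (R=-2.0000) → pose (2.5366, 3.6104, -2.4882)
step 6: θ'=-2.4882 (straight) → pose (1.1471, 2.5466, -2.4882)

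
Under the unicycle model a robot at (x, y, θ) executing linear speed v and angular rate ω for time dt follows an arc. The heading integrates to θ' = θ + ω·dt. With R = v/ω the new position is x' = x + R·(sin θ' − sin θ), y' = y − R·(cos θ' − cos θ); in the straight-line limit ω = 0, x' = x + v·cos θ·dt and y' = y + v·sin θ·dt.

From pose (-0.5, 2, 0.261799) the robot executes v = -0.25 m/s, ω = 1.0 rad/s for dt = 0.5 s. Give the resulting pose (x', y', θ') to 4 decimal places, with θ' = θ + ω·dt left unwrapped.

θ' = 0.2618 + 1.0·0.5 = 0.7618
R = v/ω = -0.25/1.0 = -0.2500
x' = -0.5 + -0.2500·(sin 0.7618 − sin 0.2618) = -0.6079
y' = 2 − -0.2500·(cos 0.7618 − cos 0.2618) = 1.9394

(-0.6079, 1.9394, 0.7618)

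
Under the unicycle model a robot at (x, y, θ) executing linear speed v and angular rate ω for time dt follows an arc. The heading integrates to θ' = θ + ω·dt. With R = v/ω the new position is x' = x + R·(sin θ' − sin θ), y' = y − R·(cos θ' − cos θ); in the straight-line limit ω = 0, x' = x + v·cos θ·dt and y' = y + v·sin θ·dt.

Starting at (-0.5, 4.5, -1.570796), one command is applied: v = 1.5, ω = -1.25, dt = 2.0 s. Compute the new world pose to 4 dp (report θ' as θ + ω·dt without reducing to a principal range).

(-2.6614, 3.7818, -4.0708)

θ' = -1.5708 + -1.25·2.0 = -4.0708
R = v/ω = 1.5/-1.25 = -1.2000
x' = -0.5 + -1.2000·(sin -4.0708 − sin -1.5708) = -2.6614
y' = 4.5 − -1.2000·(cos -4.0708 − cos -1.5708) = 3.7818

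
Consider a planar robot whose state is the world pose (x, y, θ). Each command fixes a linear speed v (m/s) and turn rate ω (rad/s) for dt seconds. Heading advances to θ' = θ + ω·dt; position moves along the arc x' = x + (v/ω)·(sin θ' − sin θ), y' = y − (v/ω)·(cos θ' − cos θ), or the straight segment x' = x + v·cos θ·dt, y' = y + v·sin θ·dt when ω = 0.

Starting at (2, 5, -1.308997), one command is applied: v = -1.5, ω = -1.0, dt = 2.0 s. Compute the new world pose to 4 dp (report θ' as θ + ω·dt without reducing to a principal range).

θ' = -1.3090 + -1.0·2.0 = -3.3090
R = v/ω = -1.5/-1.0 = 1.5000
x' = 2 + 1.5000·(sin -3.3090 − sin -1.3090) = 3.6988
y' = 5 − 1.5000·(cos -3.3090 − cos -1.3090) = 6.8673

(3.6988, 6.8673, -3.3090)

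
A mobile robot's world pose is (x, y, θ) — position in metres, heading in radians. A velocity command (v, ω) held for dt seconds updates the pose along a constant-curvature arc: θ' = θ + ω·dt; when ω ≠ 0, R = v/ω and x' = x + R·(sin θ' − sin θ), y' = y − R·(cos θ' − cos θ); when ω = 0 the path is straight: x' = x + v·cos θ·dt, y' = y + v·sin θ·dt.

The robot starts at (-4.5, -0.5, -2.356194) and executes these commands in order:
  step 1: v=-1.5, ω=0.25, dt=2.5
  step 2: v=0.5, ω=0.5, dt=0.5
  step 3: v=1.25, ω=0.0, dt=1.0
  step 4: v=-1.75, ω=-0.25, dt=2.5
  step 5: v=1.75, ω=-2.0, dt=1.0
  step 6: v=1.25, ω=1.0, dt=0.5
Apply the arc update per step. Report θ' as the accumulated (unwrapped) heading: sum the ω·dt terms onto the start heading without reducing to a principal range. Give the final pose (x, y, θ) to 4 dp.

step 1: θ'=-1.7312 (R=-6.0000) → pose (-2.8197, 2.7844, -1.7312)
step 2: θ'=-1.4812 (R=1.0000) → pose (-2.8285, 2.5352, -1.4812)
step 3: θ'=-1.4812 (straight) → pose (-2.7166, 1.2902, -1.4812)
step 4: θ'=-2.1062 (R=7.0000) → pose (-1.7652, 5.4879, -2.1062)
step 5: θ'=-4.1062 (R=-0.8750) → pose (-3.2368, 5.4357, -4.1062)
step 6: θ'=-3.6062 (R=1.2500) → pose (-3.7040, 5.8411, -3.6062)

(-3.7040, 5.8411, -3.6062)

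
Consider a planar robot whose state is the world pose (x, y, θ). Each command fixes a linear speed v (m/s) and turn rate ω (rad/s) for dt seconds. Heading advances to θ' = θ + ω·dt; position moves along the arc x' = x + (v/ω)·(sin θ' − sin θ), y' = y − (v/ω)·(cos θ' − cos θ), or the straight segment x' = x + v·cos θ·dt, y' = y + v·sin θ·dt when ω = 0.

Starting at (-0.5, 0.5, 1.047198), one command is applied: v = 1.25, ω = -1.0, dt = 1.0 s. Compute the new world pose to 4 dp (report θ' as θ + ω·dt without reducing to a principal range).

(0.5236, 1.1236, 0.0472)

θ' = 1.0472 + -1.0·1.0 = 0.0472
R = v/ω = 1.25/-1.0 = -1.2500
x' = -0.5 + -1.2500·(sin 0.0472 − sin 1.0472) = 0.5236
y' = 0.5 − -1.2500·(cos 0.0472 − cos 1.0472) = 1.1236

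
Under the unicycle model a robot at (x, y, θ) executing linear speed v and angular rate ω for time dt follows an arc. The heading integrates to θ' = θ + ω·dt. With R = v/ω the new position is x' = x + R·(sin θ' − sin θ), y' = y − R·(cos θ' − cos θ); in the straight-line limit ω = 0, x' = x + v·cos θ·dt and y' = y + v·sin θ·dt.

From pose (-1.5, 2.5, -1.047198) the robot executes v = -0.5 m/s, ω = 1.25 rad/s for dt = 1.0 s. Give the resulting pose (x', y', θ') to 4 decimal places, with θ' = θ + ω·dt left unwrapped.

(-1.9270, 2.6918, 0.2028)

θ' = -1.0472 + 1.25·1.0 = 0.2028
R = v/ω = -0.5/1.25 = -0.4000
x' = -1.5 + -0.4000·(sin 0.2028 − sin -1.0472) = -1.9270
y' = 2.5 − -0.4000·(cos 0.2028 − cos -1.0472) = 2.6918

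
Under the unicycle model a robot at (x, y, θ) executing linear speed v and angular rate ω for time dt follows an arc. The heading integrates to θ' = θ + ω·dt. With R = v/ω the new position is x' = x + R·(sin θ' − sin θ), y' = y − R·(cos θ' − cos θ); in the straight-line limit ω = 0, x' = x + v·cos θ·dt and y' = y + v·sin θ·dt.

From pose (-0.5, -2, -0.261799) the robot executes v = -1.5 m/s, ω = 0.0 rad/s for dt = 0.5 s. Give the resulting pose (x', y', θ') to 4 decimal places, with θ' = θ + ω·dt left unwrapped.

(-1.2244, -1.8059, -0.2618)

θ' = -0.2618 + 0.0·0.5 = -0.2618
ω = 0 → straight: x' = -0.5 + -1.5·cos(-0.2618)·0.5 = -1.2244
y' = -2 + -1.5·sin(-0.2618)·0.5 = -1.8059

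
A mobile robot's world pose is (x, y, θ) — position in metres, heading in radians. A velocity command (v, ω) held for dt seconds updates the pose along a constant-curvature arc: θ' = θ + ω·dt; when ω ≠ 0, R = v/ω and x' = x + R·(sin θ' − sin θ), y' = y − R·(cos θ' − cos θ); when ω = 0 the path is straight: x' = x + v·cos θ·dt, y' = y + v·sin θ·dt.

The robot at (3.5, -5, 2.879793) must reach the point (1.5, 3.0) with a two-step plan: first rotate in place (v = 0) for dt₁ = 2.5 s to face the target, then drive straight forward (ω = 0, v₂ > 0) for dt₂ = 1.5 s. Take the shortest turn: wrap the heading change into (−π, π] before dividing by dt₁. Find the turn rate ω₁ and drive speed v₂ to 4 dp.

heading to target = atan2(3−-5, 1.5−3.5) = 1.8158
Δθ = wrap(1.8158 − 2.8798) = -1.0640; ω₁ = Δθ/dt₁ = -0.4256
distance = √((1.5−3.5)² + (3−-5)²) = 8.2462; v₂ = distance/dt₂ = 5.4975

ω₁ = -0.4256, v₂ = 5.4975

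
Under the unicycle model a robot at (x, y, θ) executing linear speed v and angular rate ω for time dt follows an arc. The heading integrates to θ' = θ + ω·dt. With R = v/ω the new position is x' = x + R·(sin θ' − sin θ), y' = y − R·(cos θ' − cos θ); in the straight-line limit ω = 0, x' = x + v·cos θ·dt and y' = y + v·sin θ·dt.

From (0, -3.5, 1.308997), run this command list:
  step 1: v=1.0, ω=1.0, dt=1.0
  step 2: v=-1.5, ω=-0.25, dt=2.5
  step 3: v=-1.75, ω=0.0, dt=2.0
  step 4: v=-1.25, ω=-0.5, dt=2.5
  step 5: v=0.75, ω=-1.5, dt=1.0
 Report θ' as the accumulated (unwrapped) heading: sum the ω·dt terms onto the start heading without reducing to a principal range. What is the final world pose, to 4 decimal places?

step 1: θ'=2.3090 (R=1.0000) → pose (-0.2262, -2.5682, 2.3090)
step 2: θ'=1.6840 (R=6.0000) → pose (1.2973, -5.9282, 1.6840)
step 3: θ'=1.6840 (straight) → pose (1.6926, -9.4058, 1.6840)
step 4: θ'=0.4340 (R=2.5000) → pose (0.2599, -11.9564, 0.4340)
step 5: θ'=-1.0660 (R=-0.5000) → pose (0.9078, -12.1683, -1.0660)

(0.9078, -12.1683, -1.0660)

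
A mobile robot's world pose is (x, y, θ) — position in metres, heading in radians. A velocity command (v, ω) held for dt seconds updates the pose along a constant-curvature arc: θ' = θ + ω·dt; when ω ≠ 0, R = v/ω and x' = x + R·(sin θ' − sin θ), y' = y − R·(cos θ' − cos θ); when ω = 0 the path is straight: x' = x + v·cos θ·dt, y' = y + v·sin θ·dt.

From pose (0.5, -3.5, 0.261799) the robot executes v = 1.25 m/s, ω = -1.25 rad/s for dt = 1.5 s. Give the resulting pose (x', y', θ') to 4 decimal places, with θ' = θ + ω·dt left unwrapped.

(1.7579, -4.5083, -1.6132)

θ' = 0.2618 + -1.25·1.5 = -1.6132
R = v/ω = 1.25/-1.25 = -1.0000
x' = 0.5 + -1.0000·(sin -1.6132 − sin 0.2618) = 1.7579
y' = -3.5 − -1.0000·(cos -1.6132 − cos 0.2618) = -4.5083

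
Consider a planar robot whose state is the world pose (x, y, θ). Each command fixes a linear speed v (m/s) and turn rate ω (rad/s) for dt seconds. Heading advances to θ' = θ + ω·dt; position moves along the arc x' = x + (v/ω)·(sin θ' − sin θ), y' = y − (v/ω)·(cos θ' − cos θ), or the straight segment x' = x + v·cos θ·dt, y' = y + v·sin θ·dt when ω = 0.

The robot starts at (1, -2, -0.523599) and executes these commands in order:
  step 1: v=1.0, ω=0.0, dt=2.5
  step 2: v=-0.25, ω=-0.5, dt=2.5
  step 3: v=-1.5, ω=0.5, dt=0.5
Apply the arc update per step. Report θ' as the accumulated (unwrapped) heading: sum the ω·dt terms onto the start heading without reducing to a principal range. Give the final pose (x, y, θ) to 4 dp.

(2.9835, -1.9705, -1.5236)

step 1: θ'=-0.5236 (straight) → pose (3.1651, -3.2500, -0.5236)
step 2: θ'=-1.7736 (R=0.5000) → pose (2.9253, -2.7163, -1.7736)
step 3: θ'=-1.5236 (R=-3.0000) → pose (2.9835, -1.9705, -1.5236)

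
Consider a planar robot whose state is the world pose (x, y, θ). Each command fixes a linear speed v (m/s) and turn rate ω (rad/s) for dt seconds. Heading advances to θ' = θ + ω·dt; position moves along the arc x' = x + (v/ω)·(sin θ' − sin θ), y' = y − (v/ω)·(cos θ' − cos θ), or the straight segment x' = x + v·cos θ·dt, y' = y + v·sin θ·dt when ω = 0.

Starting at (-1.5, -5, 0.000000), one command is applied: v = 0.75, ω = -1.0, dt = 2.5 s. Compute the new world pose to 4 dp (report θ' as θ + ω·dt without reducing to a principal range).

θ' = 0.0000 + -1.0·2.5 = -2.5000
R = v/ω = 0.75/-1.0 = -0.7500
x' = -1.5 + -0.7500·(sin -2.5000 − sin 0.0000) = -1.0511
y' = -5 − -0.7500·(cos -2.5000 − cos 0.0000) = -6.3509

(-1.0511, -6.3509, -2.5000)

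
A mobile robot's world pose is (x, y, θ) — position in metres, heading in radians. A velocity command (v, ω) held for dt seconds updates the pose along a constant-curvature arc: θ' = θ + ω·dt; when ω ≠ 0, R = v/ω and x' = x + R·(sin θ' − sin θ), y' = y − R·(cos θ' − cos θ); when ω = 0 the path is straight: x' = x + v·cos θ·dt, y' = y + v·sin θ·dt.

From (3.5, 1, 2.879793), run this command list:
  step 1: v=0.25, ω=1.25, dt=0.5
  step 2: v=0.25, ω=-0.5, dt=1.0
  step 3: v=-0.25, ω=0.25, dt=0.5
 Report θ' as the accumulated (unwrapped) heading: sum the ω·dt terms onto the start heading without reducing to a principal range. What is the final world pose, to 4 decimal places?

(3.2559, 0.9565, 3.1298)

step 1: θ'=3.5048 (R=0.2000) → pose (3.3772, 0.9938, 3.5048)
step 2: θ'=3.0048 (R=-0.5000) → pose (3.1314, 0.9658, 3.0048)
step 3: θ'=3.1298 (R=-1.0000) → pose (3.2559, 0.9565, 3.1298)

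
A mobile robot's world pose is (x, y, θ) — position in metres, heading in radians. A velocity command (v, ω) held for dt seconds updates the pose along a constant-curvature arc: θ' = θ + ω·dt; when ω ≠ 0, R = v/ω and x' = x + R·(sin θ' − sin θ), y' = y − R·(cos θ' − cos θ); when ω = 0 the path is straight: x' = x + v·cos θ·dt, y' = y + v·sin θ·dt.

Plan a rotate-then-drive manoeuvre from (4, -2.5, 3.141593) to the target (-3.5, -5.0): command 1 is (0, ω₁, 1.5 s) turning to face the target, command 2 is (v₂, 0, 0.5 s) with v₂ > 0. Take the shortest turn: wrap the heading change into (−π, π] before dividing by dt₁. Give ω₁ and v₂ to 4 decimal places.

ω₁ = 0.2145, v₂ = 15.8114

heading to target = atan2(-5−-2.5, -3.5−4) = -2.8198
Δθ = wrap(-2.8198 − 3.1416) = 0.3218; ω₁ = Δθ/dt₁ = 0.2145
distance = √((-3.5−4)² + (-5−-2.5)²) = 7.9057; v₂ = distance/dt₂ = 15.8114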